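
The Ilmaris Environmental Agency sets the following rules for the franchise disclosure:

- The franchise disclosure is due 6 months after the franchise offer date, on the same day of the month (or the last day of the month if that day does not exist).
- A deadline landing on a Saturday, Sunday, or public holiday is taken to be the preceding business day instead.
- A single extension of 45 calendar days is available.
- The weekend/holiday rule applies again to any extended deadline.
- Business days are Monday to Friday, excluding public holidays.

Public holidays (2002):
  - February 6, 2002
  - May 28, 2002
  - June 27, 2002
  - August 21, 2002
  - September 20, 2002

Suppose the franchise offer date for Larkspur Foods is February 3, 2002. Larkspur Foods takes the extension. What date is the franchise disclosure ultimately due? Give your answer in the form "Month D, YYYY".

September 16, 2002

Moving 6 months forward from February 3, 2002 on the corresponding day gives August 3, 2002.
August 3, 2002 is a Saturday, so it moves to the preceding business day, August 2, 2002 (Friday).
The 45-calendar-day extension moves the deadline from August 2, 2002 to September 16, 2002.
September 16, 2002 (Monday) is already a business day.
Final deadline: September 16, 2002.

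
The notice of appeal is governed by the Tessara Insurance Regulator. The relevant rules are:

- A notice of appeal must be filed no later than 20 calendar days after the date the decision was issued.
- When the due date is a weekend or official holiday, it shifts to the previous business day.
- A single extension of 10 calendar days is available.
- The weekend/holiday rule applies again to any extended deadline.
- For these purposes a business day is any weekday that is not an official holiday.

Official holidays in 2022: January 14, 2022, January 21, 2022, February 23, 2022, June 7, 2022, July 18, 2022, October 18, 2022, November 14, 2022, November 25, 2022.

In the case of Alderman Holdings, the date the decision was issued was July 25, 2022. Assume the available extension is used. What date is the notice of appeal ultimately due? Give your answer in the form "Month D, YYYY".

20 calendar days after July 25, 2022 is August 14, 2022.
Because August 14, 2022 is a Sunday, the deadline becomes August 12, 2022 (Friday).
Applying the 10-calendar-day extension: August 12, 2022 + 10 days = August 22, 2022.
August 22, 2022 is a Monday and not a listed holiday, so it stands.
The final due date is August 22, 2022.

August 22, 2022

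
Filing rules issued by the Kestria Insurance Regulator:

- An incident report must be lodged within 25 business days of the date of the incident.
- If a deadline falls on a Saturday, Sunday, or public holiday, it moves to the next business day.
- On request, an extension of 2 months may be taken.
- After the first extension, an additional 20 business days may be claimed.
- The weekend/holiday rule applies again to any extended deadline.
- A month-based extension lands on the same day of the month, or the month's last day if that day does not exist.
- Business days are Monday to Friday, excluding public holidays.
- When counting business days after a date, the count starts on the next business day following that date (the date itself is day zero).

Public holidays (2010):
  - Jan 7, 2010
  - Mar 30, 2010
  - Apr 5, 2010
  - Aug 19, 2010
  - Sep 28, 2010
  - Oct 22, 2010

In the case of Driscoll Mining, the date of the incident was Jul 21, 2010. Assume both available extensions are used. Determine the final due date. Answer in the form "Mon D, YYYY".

Nov 23, 2010

25 business days after Jul 21, 2010, excluding weekends and holidays, is Aug 26, 2010.
Aug 26, 2010 falls on a Thursday, which is a business day, so no adjustment is needed.
Applying the 2 months extension: 2 months after Aug 26, 2010 is Oct 26, 2010.
Oct 26, 2010 (Tuesday) is already a business day.
The 20-business-day extension runs from Oct 26, 2010 to Nov 23, 2010.
Since Nov 23, 2010 is a Tuesday and not a holiday, the date is unchanged.
So the filing is due Nov 23, 2010.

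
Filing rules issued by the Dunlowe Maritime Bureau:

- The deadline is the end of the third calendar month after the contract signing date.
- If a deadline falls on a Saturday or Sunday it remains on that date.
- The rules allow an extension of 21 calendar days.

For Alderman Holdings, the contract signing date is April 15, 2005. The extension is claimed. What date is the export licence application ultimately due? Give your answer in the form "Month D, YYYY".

August 21, 2005

The third month after April 15, 2005 is July 2005, whose last day is July 31, 2005.
July 31, 2005 falls on a Sunday. The rules make no weekend/holiday allowance, so it remains July 31, 2005.
With the 21-day extension, July 31, 2005 becomes August 21, 2005.
August 21, 2005 is a Sunday; no weekend or holiday adjustment applies.
So the filing is due August 21, 2005.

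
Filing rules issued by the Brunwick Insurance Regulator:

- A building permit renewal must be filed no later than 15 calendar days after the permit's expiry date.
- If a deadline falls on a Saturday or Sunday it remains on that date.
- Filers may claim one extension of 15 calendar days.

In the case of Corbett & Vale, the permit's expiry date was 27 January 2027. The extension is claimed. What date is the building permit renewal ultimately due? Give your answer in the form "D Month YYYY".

Trigger date 27 January 2027 + 15 calendar days = 11 February 2027.
11 February 2027 is a Thursday; no weekend or holiday adjustment applies.
With the 15-day extension, 11 February 2027 becomes 26 February 2027.
26 February 2027 falls on a Friday. The rules make no weekend/holiday allowance, so it remains 26 February 2027.
The final due date is 26 February 2027.

26 February 2027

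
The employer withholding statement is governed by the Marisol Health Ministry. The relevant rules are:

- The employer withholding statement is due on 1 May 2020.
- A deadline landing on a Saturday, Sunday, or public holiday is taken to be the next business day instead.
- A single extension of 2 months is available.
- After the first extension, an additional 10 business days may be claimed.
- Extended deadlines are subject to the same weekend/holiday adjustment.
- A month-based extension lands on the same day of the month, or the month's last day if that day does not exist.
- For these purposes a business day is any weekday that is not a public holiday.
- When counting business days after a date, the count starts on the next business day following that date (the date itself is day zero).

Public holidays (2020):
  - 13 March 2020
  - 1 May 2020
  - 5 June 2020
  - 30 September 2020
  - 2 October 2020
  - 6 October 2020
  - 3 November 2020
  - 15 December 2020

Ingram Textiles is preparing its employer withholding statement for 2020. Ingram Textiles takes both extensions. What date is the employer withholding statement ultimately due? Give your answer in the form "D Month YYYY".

20 July 2020

The stated deadline is 1 May 2020.
1 May 2020 is a listed holiday, so it moves to the next business day, 4 May 2020 (Monday).
The 2 months extension carries 4 May 2020 to 4 July 2020.
4 July 2020 is a Saturday; the next business day is 6 July 2020 (Monday).
Applying the 10-business-day extension: 10 business days after 6 July 2020 is 20 July 2020.
20 July 2020 is a Monday and not a listed holiday, so it stands.
Final deadline: 20 July 2020.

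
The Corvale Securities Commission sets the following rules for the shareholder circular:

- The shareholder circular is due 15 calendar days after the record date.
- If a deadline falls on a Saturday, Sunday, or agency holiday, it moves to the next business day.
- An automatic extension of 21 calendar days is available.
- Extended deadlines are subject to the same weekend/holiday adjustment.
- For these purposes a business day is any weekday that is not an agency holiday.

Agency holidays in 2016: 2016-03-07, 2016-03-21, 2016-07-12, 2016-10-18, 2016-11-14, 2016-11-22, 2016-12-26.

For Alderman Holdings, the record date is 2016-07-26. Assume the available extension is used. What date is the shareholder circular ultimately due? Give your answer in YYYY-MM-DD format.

2016-08-31

From 2016-07-26, 15 calendar days later is 2016-08-10.
2016-08-10 is a Wednesday and not a listed holiday, so it stands.
Applying the 21-calendar-day extension: 2016-08-10 + 21 days = 2016-08-31.
2016-08-31 is a Wednesday and not a listed holiday, so it stands.
Final deadline: 2016-08-31.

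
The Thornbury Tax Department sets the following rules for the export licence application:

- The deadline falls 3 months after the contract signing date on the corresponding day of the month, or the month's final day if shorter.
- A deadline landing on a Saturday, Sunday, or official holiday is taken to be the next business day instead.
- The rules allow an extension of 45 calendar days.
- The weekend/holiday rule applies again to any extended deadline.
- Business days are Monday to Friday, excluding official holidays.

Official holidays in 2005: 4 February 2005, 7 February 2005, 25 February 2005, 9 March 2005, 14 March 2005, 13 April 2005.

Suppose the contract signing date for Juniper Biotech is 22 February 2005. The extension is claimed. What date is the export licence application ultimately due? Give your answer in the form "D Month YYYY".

3 months from 22 February 2005 is 22 May 2005.
22 May 2005 is a Sunday, so it moves to the next business day, 23 May 2005 (Monday).
Add the 45 calendar-day extension to 23 May 2005: 7 July 2005.
7 July 2005 is a Thursday and not a listed holiday, so it stands.
Deadline: 7 July 2005.

7 July 2005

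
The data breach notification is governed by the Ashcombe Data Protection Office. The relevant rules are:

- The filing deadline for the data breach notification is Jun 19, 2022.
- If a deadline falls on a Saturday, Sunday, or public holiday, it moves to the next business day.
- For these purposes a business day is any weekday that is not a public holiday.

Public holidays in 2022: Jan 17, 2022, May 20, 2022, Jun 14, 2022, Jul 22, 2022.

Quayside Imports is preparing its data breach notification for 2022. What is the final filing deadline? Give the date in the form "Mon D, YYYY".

The stated deadline is Jun 19, 2022.
Jun 19, 2022 is a Sunday, so it moves to the next business day, Jun 20, 2022 (Monday).
Final deadline: Jun 20, 2022.

Jun 20, 2022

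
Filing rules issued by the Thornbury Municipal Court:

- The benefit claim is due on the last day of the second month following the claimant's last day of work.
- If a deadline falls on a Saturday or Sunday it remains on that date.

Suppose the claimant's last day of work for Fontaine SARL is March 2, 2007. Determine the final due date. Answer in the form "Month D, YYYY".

2 months after March 2, 2007 falls in May 2007; the last day of that month is May 31, 2007.
No adjustment is made for weekends or holidays, so May 31, 2007 stands.
Deadline: May 31, 2007.

May 31, 2007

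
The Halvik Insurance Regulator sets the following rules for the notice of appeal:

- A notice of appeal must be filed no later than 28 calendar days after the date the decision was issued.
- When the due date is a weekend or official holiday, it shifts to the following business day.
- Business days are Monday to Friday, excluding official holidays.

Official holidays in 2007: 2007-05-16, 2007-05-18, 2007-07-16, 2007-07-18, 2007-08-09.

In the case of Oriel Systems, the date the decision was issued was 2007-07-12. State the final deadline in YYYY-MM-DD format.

28 calendar days after 2007-07-12 is 2007-08-09.
Because 2007-08-09 is a listed holiday, the deadline becomes 2007-08-10 (Friday).
The final due date is 2007-08-10.

2007-08-10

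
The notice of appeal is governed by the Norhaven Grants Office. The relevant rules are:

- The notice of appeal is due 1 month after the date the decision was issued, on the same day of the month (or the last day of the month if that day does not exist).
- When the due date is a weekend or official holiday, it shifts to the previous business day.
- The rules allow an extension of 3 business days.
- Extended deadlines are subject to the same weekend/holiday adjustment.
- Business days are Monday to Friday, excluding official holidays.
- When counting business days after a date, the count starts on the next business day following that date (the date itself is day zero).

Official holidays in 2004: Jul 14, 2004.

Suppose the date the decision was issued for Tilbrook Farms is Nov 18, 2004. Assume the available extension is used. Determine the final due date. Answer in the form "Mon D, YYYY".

1 month after Nov 18, 2004, on the same day of the month, is Dec 18, 2004.
Because Dec 18, 2004 is a Saturday, the deadline becomes Dec 17, 2004 (Friday).
Counting 3 further business days from Dec 17, 2004 reaches Dec 22, 2004.
Since Dec 22, 2004 is a Wednesday and not a holiday, the date is unchanged.
The final due date is Dec 22, 2004.

Dec 22, 2004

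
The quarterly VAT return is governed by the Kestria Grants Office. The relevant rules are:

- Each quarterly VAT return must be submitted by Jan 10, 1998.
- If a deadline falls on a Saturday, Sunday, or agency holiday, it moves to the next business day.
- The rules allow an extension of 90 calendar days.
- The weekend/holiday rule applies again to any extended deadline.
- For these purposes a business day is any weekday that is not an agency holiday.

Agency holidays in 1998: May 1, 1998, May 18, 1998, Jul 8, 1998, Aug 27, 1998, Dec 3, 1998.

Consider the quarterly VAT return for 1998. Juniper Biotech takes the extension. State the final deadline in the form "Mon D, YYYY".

Apr 13, 1998

The stated deadline is Jan 10, 1998.
Jan 10, 1998 is a Saturday; the next business day is Jan 12, 1998 (Monday).
Add the 90 calendar-day extension to Jan 12, 1998: Apr 12, 1998.
Because Apr 12, 1998 is a Sunday, the deadline becomes Apr 13, 1998 (Monday).
Final deadline: Apr 13, 1998.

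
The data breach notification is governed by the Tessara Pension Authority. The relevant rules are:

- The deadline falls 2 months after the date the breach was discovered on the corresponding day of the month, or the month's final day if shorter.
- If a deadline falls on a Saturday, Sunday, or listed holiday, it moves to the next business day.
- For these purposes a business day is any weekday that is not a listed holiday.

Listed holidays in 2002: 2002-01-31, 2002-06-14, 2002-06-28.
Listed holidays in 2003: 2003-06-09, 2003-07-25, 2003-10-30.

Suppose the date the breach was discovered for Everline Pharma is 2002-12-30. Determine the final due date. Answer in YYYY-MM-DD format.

2003-02-28

2 months after 2002-12-30, on the same day of the month, is 2003-02-28 (day 30 does not exist in February, so the month's last day is used).
2003-02-28 is a Friday and not a listed holiday, so it stands.
Deadline: 2003-02-28.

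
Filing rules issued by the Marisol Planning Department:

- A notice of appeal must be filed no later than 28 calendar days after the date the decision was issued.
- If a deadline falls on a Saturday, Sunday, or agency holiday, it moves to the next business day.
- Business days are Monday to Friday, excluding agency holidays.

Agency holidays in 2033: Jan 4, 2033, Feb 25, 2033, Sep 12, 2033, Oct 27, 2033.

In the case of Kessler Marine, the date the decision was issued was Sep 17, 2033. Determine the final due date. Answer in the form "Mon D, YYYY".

28 calendar days after Sep 17, 2033 is Oct 15, 2033.
Oct 15, 2033 falls on a Saturday. Rolling to the next business day gives Oct 17, 2033, a Monday.
So the filing is due Oct 17, 2033.

Oct 17, 2033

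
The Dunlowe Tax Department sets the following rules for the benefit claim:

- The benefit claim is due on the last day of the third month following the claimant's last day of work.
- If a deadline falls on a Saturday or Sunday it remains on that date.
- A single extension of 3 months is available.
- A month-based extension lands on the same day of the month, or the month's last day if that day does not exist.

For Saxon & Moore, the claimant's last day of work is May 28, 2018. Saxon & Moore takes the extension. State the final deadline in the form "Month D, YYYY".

November 30, 2018

3 months after May 28, 2018 is August 2018; that month ends on August 31, 2018.
August 31, 2018 falls on a Friday. The rules make no weekend/holiday allowance, so it remains August 31, 2018.
Applying the 3 months extension: 3 months after August 31, 2018 is November 30, 2018 (day 31 does not exist in November, so the month's last day is used).
November 30, 2018 falls on a Friday. The rules make no weekend/holiday allowance, so it remains November 30, 2018.
The final due date is November 30, 2018.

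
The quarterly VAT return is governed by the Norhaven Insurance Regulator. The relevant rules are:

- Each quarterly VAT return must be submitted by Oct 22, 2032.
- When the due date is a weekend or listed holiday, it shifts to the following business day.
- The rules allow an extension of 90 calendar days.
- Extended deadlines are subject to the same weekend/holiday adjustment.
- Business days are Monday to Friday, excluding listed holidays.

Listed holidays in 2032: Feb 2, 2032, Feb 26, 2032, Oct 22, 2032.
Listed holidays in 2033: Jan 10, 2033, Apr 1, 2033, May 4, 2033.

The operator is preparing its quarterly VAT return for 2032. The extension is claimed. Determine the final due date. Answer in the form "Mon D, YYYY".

The statutory due date is Oct 22, 2032.
Oct 22, 2032 falls on a listed holiday. Rolling to the next business day gives Oct 25, 2032, a Monday.
Applying the 90-calendar-day extension: Oct 25, 2032 + 90 days = Jan 23, 2033.
Jan 23, 2033 is a Sunday, so it moves to the next business day, Jan 24, 2033 (Monday).
The final due date is Jan 24, 2033.

Jan 24, 2033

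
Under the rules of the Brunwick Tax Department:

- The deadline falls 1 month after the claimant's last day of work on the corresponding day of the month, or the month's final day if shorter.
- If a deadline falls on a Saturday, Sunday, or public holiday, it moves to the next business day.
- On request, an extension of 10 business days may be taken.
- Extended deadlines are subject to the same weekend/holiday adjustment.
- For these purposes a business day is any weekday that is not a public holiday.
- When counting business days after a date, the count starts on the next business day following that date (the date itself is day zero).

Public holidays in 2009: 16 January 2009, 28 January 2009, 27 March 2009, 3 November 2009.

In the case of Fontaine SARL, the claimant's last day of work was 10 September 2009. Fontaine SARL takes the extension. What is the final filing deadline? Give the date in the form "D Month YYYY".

26 October 2009

1 month from 10 September 2009 is 10 October 2009.
10 October 2009 is a Saturday; the next business day is 12 October 2009 (Monday).
Applying the 10-business-day extension: 10 business days after 12 October 2009 is 26 October 2009.
Since 26 October 2009 is a Monday and not a holiday, the date is unchanged.
So the filing is due 26 October 2009.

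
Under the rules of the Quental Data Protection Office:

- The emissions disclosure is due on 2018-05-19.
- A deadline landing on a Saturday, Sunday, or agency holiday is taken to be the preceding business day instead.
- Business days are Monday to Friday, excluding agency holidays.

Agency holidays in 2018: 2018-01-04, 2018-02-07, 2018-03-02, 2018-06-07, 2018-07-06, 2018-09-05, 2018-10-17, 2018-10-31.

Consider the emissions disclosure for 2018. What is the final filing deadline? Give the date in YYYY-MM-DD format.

Start from the fixed due date, 2018-05-19.
2018-05-19 is a Saturday; the preceding business day is 2018-05-18 (Friday).
The final due date is 2018-05-18.

2018-05-18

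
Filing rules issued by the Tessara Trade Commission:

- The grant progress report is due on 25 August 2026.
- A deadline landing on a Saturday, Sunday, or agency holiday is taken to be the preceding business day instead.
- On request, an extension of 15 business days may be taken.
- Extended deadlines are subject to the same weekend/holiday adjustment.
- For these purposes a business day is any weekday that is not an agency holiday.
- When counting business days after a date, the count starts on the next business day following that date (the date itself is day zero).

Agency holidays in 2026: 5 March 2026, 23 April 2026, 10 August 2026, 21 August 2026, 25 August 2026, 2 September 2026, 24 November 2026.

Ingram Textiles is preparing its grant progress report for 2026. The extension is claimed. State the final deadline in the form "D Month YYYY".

16 September 2026

Start from the fixed due date, 25 August 2026.
25 August 2026 falls on a listed holiday. Rolling to the preceding business day gives 24 August 2026, a Monday.
The 15-business-day extension runs from 24 August 2026 to 16 September 2026.
16 September 2026 falls on a Wednesday, which is a business day, so no adjustment is needed.
So the filing is due 16 September 2026.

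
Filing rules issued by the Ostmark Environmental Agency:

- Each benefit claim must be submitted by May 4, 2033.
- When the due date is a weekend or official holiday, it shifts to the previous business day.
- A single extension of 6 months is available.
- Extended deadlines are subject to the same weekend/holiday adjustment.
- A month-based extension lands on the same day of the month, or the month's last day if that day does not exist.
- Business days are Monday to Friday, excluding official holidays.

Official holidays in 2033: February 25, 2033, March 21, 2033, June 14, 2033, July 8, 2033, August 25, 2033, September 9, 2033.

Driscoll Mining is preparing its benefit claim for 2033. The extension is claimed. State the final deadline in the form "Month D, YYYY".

November 4, 2033

The stated deadline is May 4, 2033.
May 4, 2033 is a Wednesday and not a listed holiday, so it stands.
Add 6 months to May 4, 2033: November 4, 2033.
November 4, 2033 is a Friday and not a listed holiday, so it stands.
Deadline: November 4, 2033.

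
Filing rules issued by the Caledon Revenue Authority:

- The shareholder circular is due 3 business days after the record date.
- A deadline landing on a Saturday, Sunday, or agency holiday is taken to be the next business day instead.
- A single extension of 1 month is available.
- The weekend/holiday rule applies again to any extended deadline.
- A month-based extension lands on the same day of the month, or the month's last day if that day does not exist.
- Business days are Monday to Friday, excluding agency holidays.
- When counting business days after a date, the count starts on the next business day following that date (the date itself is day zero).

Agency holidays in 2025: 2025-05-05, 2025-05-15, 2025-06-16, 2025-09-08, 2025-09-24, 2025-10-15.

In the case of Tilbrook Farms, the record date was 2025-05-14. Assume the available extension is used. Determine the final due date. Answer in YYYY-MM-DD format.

Starting the day after 2025-05-14 and counting 3 business days lands on 2025-05-20.
Since 2025-05-20 is a Tuesday and not a holiday, the date is unchanged.
Add 1 month to 2025-05-20: 2025-06-20.
2025-06-20 is a Friday and not a listed holiday, so it stands.
So the filing is due 2025-06-20.

2025-06-20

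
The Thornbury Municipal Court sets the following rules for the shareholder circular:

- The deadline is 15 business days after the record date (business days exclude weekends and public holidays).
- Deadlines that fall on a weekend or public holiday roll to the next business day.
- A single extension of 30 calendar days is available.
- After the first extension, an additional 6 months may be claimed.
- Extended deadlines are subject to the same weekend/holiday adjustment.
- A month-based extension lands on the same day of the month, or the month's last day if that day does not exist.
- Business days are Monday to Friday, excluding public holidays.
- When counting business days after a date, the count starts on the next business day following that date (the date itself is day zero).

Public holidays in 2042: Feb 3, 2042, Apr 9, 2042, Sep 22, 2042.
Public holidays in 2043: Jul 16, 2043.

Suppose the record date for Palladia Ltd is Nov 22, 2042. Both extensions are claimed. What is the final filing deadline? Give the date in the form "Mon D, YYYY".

Jul 13, 2043

Starting the day after Nov 22, 2042 and counting 15 business days lands on Dec 12, 2042.
Since Dec 12, 2042 is a Friday and not a holiday, the date is unchanged.
The 30-calendar-day extension moves the deadline from Dec 12, 2042 to Jan 11, 2043.
Jan 11, 2043 is a Sunday; the next business day is Jan 12, 2043 (Monday).
The 6 months extension carries Jan 12, 2043 to Jul 12, 2043.
Jul 12, 2043 is a Sunday, so it moves to the next business day, Jul 13, 2043 (Monday).
Final deadline: Jul 13, 2043.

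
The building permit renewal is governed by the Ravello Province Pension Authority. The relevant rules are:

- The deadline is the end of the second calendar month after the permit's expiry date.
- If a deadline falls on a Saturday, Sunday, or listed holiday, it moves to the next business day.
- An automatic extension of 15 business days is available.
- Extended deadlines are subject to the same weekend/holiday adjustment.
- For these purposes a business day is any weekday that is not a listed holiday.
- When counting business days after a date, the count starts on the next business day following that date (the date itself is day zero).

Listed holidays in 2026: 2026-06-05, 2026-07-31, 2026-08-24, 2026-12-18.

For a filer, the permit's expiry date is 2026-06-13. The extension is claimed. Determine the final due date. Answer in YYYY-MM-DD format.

2026-09-21

2 months after 2026-06-13 is August 2026; that month ends on 2026-08-31.
2026-08-31 falls on a Monday, which is a business day, so no adjustment is needed.
Counting 15 further business days from 2026-08-31 reaches 2026-09-21.
2026-09-21 (Monday) is already a business day.
So the filing is due 2026-09-21.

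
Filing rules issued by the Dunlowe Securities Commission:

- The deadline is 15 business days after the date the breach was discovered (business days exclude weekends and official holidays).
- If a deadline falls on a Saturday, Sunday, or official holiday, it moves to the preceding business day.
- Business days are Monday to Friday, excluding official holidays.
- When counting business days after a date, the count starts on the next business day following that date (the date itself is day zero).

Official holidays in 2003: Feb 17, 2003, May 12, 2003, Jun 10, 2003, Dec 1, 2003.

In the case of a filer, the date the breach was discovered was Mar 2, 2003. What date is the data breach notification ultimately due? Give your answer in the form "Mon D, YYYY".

Mar 21, 2003

Starting the day after Mar 2, 2003 and counting 15 business days lands on Mar 21, 2003.
Mar 21, 2003 falls on a Friday, which is a business day, so no adjustment is needed.
The final due date is Mar 21, 2003.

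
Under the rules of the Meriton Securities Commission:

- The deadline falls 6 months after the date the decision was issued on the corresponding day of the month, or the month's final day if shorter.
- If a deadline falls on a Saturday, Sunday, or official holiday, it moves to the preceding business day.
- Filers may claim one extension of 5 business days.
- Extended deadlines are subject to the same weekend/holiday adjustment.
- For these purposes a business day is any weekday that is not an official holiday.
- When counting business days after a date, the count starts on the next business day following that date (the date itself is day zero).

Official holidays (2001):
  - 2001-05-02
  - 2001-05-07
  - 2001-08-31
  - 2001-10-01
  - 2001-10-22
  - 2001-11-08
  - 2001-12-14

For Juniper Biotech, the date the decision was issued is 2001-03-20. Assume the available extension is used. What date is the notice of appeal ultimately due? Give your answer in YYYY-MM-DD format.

2001-09-27

6 months after 2001-03-20, on the same day of the month, is 2001-09-20.
2001-09-20 (Thursday) is already a business day.
The 5-business-day extension runs from 2001-09-20 to 2001-09-27.
2001-09-27 (Thursday) is already a business day.
So the filing is due 2001-09-27.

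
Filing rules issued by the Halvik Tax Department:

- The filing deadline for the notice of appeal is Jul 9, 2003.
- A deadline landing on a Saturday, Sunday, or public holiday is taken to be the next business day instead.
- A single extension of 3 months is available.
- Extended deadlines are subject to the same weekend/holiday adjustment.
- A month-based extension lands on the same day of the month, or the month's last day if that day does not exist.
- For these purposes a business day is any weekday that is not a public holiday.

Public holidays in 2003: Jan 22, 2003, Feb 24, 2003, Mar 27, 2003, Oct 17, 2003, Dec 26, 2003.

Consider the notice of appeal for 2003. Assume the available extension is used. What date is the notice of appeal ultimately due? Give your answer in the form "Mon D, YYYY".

Start from the fixed due date, Jul 9, 2003.
Jul 9, 2003 falls on a Wednesday, which is a business day, so no adjustment is needed.
The 3 months extension carries Jul 9, 2003 to Oct 9, 2003.
Oct 9, 2003 is a Thursday and not a listed holiday, so it stands.
So the filing is due Oct 9, 2003.

Oct 9, 2003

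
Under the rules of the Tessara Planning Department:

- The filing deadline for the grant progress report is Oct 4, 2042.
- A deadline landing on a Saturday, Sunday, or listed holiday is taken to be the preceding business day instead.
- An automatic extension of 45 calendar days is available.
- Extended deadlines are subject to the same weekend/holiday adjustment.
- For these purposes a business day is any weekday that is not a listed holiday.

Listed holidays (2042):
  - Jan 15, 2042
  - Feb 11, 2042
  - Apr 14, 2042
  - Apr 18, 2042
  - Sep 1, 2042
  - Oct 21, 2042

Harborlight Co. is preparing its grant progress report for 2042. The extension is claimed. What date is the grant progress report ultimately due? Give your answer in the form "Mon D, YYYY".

Nov 17, 2042

Start from the fixed due date, Oct 4, 2042.
Oct 4, 2042 falls on a Saturday. Rolling to the preceding business day gives Oct 3, 2042, a Friday.
The 45-calendar-day extension moves the deadline from Oct 3, 2042 to Nov 17, 2042.
Nov 17, 2042 (Monday) is already a business day.
Final deadline: Nov 17, 2042.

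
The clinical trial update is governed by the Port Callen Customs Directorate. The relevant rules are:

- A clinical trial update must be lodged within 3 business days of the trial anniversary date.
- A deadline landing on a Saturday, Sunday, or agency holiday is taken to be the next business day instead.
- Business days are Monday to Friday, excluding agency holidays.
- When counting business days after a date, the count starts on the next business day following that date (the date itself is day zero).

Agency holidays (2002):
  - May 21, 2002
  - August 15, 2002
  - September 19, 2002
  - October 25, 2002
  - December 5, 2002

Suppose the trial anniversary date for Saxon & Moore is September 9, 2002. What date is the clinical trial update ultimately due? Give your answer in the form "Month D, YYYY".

September 12, 2002

Starting the day after September 9, 2002 and counting 3 business days lands on September 12, 2002.
September 12, 2002 (Thursday) is already a business day.
So the filing is due September 12, 2002.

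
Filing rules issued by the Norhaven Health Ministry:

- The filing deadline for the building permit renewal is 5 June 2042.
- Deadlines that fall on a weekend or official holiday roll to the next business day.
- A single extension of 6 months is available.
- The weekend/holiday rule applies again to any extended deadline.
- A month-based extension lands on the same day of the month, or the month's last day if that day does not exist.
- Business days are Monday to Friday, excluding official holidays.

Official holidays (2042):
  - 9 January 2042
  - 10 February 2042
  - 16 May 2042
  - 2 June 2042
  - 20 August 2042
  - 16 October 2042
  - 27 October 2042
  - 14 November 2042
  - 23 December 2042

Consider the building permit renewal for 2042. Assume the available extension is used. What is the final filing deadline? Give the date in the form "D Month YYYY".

The statutory due date is 5 June 2042.
5 June 2042 is a Thursday and not a listed holiday, so it stands.
The 6 months extension carries 5 June 2042 to 5 December 2042.
Since 5 December 2042 is a Friday and not a holiday, the date is unchanged.
Deadline: 5 December 2042.

5 December 2042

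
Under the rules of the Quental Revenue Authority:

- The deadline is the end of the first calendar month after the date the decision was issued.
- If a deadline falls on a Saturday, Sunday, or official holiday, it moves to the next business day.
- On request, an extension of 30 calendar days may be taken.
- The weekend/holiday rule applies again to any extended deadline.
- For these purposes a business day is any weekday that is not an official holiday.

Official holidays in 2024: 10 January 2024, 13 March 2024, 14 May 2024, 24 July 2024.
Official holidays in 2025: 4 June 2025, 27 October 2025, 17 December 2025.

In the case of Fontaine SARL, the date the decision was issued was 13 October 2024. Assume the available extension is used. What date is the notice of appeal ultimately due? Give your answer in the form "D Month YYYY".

1 January 2025

1 month after 13 October 2024 falls in November 2024; the last day of that month is 30 November 2024.
30 November 2024 is a Saturday; the next business day is 2 December 2024 (Monday).
The 30-calendar-day extension moves the deadline from 2 December 2024 to 1 January 2025.
1 January 2025 is a Wednesday and not a listed holiday, so it stands.
The final due date is 1 January 2025.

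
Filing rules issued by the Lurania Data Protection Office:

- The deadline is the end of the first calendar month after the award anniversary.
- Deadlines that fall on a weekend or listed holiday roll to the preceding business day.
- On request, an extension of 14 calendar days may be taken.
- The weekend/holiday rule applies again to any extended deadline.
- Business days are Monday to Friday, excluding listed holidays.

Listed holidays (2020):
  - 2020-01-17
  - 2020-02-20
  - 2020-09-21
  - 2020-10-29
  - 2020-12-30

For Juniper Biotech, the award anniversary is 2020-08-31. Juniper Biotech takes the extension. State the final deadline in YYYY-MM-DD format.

1 month after 2020-08-31 is September 2020; that month ends on 2020-09-30.
Since 2020-09-30 is a Wednesday and not a holiday, the date is unchanged.
Applying the 14-calendar-day extension: 2020-09-30 + 14 days = 2020-10-14.
2020-10-14 is a Wednesday and not a listed holiday, so it stands.
So the filing is due 2020-10-14.

2020-10-14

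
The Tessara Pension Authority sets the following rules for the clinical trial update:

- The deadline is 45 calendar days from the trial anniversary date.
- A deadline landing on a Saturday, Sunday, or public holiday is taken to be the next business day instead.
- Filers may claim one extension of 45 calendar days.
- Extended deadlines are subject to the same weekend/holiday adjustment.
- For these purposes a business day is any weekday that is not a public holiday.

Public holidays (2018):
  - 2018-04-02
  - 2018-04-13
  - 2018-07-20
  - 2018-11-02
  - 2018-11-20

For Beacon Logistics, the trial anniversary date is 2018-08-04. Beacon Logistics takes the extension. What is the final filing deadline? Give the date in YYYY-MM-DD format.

Adding 45 calendar days to 2018-08-04 gives 2018-09-18.
Since 2018-09-18 is a Tuesday and not a holiday, the date is unchanged.
Add the 45 calendar-day extension to 2018-09-18: 2018-11-02.
2018-11-02 is a listed holiday; the next business day is 2018-11-05 (Monday).
So the filing is due 2018-11-05.

2018-11-05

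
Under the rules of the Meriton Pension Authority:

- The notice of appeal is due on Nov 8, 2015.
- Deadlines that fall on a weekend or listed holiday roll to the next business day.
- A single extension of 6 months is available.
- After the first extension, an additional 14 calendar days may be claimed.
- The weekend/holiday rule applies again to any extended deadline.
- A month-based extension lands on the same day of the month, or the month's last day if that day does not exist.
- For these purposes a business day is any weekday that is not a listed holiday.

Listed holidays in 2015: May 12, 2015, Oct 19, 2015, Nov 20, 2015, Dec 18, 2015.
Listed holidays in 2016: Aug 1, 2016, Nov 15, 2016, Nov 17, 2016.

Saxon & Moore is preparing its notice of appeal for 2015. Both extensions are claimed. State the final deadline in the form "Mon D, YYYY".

May 23, 2016

Start from the fixed due date, Nov 8, 2015.
Nov 8, 2015 falls on a Sunday. Rolling to the next business day gives Nov 9, 2015, a Monday.
The 6 months extension carries Nov 9, 2015 to May 9, 2016.
May 9, 2016 (Monday) is already a business day.
Applying the 14-calendar-day extension: May 9, 2016 + 14 days = May 23, 2016.
May 23, 2016 is a Monday and not a listed holiday, so it stands.
So the filing is due May 23, 2016.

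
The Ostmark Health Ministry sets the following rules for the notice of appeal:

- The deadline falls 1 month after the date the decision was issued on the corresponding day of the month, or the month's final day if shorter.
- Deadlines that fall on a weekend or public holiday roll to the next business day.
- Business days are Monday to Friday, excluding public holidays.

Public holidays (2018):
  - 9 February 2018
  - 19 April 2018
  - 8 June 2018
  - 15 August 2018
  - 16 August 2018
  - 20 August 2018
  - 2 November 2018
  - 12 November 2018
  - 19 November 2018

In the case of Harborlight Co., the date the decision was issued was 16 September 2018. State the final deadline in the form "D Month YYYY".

16 October 2018

1 month after 16 September 2018, on the same day of the month, is 16 October 2018.
16 October 2018 is a Tuesday and not a listed holiday, so it stands.
So the filing is due 16 October 2018.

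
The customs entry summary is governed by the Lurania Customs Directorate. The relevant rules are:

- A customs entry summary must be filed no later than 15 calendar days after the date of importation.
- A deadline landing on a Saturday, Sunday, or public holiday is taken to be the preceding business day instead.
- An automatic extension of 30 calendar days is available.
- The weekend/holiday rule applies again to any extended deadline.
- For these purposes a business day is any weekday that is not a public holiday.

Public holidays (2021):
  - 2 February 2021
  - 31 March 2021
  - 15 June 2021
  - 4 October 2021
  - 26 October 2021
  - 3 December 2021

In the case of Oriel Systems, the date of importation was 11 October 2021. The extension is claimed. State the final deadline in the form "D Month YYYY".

24 November 2021

Trigger date 11 October 2021 + 15 calendar days = 26 October 2021.
26 October 2021 is a listed holiday, so it moves to the preceding business day, 25 October 2021 (Monday).
With the 30-day extension, 25 October 2021 becomes 24 November 2021.
24 November 2021 falls on a Wednesday, which is a business day, so no adjustment is needed.
Final deadline: 24 November 2021.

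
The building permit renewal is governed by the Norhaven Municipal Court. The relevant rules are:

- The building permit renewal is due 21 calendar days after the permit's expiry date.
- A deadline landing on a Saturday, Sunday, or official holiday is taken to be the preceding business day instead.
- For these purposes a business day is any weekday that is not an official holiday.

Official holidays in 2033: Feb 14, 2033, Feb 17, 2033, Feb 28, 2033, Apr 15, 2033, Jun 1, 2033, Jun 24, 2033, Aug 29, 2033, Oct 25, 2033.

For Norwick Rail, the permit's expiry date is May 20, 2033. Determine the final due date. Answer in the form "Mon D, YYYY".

Trigger date May 20, 2033 + 21 calendar days = Jun 10, 2033.
Since Jun 10, 2033 is a Friday and not a holiday, the date is unchanged.
Deadline: Jun 10, 2033.

Jun 10, 2033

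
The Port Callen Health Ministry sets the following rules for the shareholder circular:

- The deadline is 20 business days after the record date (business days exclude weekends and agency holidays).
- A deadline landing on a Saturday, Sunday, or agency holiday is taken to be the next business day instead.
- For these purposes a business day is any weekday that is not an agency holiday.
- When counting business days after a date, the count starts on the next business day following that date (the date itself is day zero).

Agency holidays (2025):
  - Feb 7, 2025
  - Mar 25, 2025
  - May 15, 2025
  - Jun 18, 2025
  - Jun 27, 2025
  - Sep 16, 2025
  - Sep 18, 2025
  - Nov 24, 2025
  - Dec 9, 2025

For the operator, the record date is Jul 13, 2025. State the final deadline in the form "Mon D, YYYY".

Aug 8, 2025

Counting 20 business days after Jul 13, 2025 (skipping weekends and listed holidays) reaches Aug 8, 2025.
Aug 8, 2025 is a Friday and not a listed holiday, so it stands.
Final deadline: Aug 8, 2025.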